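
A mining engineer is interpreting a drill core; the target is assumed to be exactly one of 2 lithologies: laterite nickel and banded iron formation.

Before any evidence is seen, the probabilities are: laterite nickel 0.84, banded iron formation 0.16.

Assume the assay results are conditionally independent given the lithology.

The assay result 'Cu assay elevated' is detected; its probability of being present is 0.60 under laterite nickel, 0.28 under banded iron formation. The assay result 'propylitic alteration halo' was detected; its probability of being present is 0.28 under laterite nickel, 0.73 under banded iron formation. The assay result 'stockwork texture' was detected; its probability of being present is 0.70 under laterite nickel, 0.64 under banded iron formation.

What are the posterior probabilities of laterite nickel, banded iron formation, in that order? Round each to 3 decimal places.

Multiply each prior by the joint likelihood of the assay result pattern:
  laterite nickel: 0.84 × 0.60 × 0.28 × 0.70 = 0.098784
  banded iron formation: 0.16 × 0.28 × 0.73 × 0.64 = 0.020931
Normalizing constant Z = 0.098784 + 0.020931 = 0.11971.
P(laterite nickel | evidence) = 0.098784 / 0.11971 ≈ 0.825
P(banded iron formation | evidence) = 0.020931 / 0.11971 ≈ 0.175

0.825, 0.175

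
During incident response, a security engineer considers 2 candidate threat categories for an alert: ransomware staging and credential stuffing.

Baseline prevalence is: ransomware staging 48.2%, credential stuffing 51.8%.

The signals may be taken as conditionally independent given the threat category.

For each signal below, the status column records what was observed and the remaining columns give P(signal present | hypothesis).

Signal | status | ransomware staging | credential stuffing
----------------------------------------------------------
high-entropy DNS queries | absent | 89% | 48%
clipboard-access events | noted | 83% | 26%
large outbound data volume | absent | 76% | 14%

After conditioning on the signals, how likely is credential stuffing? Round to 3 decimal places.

0.851

For each hypothesis, the unnormalized posterior weight is prior × product of the signal likelihoods (using 1 − P(present | H) for each absent signal):
  ransomware staging: 0.482 × (1 − 0.89) × 0.83 × (1 − 0.76) = 0.010562
  credential stuffing: 0.518 × (1 − 0.48) × 0.26 × (1 − 0.14) = 0.060229
The unnormalized weights sum to 0.07079.
P(credential stuffing | evidence) = 0.060229 / 0.07079 ≈ 0.851.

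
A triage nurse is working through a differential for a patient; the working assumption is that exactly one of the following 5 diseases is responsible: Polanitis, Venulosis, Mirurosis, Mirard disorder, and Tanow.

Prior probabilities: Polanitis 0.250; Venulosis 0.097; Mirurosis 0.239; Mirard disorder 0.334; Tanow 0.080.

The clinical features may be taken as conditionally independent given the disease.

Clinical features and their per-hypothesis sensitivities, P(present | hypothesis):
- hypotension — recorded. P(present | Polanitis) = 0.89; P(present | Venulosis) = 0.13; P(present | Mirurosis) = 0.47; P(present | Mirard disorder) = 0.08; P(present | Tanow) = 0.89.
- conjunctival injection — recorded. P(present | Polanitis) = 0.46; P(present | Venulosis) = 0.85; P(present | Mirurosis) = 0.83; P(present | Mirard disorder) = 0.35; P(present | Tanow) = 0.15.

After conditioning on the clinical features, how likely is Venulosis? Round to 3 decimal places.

0.047

For each hypothesis, the unnormalized posterior weight is prior × product of the clinical feature likelihoods:
  Polanitis: 0.250 × 0.89 × 0.46 = 0.10235
  Venulosis: 0.097 × 0.13 × 0.85 = 0.010719
  Mirurosis: 0.239 × 0.47 × 0.83 = 0.093234
  Mirard disorder: 0.334 × 0.08 × 0.35 = 0.009352
  Tanow: 0.080 × 0.89 × 0.15 = 0.01068
Marginal likelihood of the evidence = 0.22633.
P(Venulosis | evidence) = 0.010719 / 0.22633 ≈ 0.047.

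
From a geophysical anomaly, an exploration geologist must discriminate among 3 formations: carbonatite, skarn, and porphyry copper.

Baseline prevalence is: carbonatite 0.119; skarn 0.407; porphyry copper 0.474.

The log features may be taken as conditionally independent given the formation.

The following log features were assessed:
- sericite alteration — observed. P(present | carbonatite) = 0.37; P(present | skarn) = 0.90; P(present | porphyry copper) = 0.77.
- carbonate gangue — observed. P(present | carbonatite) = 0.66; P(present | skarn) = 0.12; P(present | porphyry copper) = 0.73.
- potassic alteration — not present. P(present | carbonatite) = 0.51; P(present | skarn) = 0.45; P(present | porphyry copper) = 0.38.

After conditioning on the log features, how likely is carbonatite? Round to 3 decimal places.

By Bayes' rule with conditional independence, the unnormalized weight for each hypothesis is prior × ∏ likelihoods (using 1 − P(present | H) for each absent log feature):
  carbonatite: 0.119 × 0.37 × 0.66 × (1 − 0.51) = 0.014239
  skarn: 0.407 × 0.90 × 0.12 × (1 − 0.45) = 0.024176
  porphyry copper: 0.474 × 0.77 × 0.73 × (1 − 0.38) = 0.16519
Normalizing constant Z = 0.014239 + 0.024176 + 0.16519 = 0.20361.
P(carbonatite | evidence) = 0.014239 / 0.20361 ≈ 0.070.

0.070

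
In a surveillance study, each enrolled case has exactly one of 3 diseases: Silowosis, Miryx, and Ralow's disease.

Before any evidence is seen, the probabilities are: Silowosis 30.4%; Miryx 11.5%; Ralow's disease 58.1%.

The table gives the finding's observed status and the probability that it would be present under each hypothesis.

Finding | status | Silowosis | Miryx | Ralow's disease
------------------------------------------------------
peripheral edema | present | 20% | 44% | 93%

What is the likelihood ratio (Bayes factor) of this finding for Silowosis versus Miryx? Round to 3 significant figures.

The Bayes factor is the ratio of the two likelihoods.
  Silowosis: 0.2
  Miryx: 0.44
Bayes factor = 0.2 / 0.44 ≈ 0.455

0.455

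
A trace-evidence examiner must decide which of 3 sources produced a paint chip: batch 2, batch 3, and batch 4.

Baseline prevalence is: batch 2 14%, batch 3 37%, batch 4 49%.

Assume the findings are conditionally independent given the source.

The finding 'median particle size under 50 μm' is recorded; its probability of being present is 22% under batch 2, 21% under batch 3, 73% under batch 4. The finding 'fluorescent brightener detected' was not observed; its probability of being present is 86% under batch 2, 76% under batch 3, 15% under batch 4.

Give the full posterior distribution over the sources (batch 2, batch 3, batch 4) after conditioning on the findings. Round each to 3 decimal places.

For each hypothesis, the unnormalized posterior weight is prior × product of the finding likelihoods (using 1 − P(present | H) for each absent finding):
  batch 2: 0.14 × 0.22 × (1 − 0.86) = 0.004312
  batch 3: 0.37 × 0.21 × (1 − 0.76) = 0.018648
  batch 4: 0.49 × 0.73 × (1 − 0.15) = 0.30404
Marginal likelihood of the evidence = 0.327.
P(batch 2 | evidence) = 0.004312 / 0.327 ≈ 0.013
P(batch 3 | evidence) = 0.018648 / 0.327 ≈ 0.057
P(batch 4 | evidence) = 0.30404 / 0.327 ≈ 0.930

0.013, 0.057, 0.930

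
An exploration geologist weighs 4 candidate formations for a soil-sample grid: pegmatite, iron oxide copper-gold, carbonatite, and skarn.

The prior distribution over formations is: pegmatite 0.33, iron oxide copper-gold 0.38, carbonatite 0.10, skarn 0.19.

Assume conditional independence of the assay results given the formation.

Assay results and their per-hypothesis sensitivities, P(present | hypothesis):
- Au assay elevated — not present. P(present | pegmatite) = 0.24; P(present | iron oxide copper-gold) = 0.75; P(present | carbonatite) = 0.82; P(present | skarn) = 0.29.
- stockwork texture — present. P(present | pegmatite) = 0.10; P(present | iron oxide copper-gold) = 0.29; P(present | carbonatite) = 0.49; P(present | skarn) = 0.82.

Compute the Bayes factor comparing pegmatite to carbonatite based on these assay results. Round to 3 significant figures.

0.862

The Bayes factor is the ratio of the joint likelihoods of the assay result pattern under the two hypotheses (using 1 − P(present | H) for each absent assay result).
  pegmatite: (1 − 0.24) × 0.10 = 0.076
  carbonatite: (1 − 0.82) × 0.49 = 0.0882
Bayes factor = 0.076 / 0.0882 ≈ 0.862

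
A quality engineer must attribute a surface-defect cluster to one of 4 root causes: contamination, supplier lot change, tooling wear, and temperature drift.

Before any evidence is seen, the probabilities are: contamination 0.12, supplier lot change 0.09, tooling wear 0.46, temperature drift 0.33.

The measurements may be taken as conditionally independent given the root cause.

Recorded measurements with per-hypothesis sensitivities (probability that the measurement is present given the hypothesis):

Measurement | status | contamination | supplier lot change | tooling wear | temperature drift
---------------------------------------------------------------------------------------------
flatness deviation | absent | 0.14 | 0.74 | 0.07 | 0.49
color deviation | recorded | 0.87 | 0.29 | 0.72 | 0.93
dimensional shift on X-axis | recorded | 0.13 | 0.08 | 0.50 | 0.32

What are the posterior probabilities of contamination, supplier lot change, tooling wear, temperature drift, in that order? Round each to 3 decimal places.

0.054, 0.003, 0.712, 0.232

Multiply each prior by the joint likelihood of the measurement pattern (using 1 − P(present | H) for each absent measurement):
  contamination: 0.12 × (1 − 0.14) × 0.87 × 0.13 = 0.011672
  supplier lot change: 0.09 × (1 − 0.74) × 0.29 × 0.08 = 0.00054288
  tooling wear: 0.46 × (1 − 0.07) × 0.72 × 0.50 = 0.15401
  temperature drift: 0.33 × (1 − 0.49) × 0.93 × 0.32 = 0.050086
Normalizing constant Z = 0.011672 + 0.00054288 + 0.15401 + 0.050086 = 0.21631.
P(contamination | evidence) = 0.011672 / 0.21631 ≈ 0.054
P(supplier lot change | evidence) = 0.00054288 / 0.21631 ≈ 0.003
P(tooling wear | evidence) = 0.15401 / 0.21631 ≈ 0.712
P(temperature drift | evidence) = 0.050086 / 0.21631 ≈ 0.232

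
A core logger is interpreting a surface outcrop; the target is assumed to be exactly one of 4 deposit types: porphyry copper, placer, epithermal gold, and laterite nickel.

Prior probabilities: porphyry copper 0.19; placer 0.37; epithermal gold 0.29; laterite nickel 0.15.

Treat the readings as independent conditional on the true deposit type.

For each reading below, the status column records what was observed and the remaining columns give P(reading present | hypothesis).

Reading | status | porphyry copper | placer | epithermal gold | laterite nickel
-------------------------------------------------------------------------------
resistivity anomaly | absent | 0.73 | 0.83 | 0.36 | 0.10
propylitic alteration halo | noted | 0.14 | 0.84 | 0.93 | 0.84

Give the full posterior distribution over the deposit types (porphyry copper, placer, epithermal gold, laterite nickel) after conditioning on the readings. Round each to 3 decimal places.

0.021, 0.153, 0.499, 0.328

For each hypothesis, the unnormalized posterior weight is prior × product of the reading likelihoods (using 1 − P(present | H) for each absent reading):
  porphyry copper: 0.19 × (1 − 0.73) × 0.14 = 0.007182
  placer: 0.37 × (1 − 0.83) × 0.84 = 0.052836
  epithermal gold: 0.29 × (1 − 0.36) × 0.93 = 0.17261
  laterite nickel: 0.15 × (1 − 0.10) × 0.84 = 0.1134
Marginal likelihood of the evidence = 0.34603.
P(porphyry copper | evidence) = 0.007182 / 0.34603 ≈ 0.021
P(placer | evidence) = 0.052836 / 0.34603 ≈ 0.153
P(epithermal gold | evidence) = 0.17261 / 0.34603 ≈ 0.499
P(laterite nickel | evidence) = 0.1134 / 0.34603 ≈ 0.328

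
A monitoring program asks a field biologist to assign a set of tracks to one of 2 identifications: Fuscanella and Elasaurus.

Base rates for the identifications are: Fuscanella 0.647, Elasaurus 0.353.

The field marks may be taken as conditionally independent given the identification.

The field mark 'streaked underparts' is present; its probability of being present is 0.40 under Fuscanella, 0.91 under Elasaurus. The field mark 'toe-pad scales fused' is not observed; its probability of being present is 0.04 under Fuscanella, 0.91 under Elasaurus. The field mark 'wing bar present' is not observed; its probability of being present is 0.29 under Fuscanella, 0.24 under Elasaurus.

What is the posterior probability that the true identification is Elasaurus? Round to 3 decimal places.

By Bayes' rule with conditional independence, the unnormalized weight for each hypothesis is prior × ∏ likelihoods (using 1 − P(present | H) for each absent field mark):
  Fuscanella: 0.647 × 0.40 × (1 − 0.04) × (1 − 0.29) = 0.1764
  Elasaurus: 0.353 × 0.91 × (1 − 0.91) × (1 − 0.24) = 0.021972
Marginal likelihood of the evidence = 0.19837.
P(Elasaurus | evidence) = 0.021972 / 0.19837 ≈ 0.111.

0.111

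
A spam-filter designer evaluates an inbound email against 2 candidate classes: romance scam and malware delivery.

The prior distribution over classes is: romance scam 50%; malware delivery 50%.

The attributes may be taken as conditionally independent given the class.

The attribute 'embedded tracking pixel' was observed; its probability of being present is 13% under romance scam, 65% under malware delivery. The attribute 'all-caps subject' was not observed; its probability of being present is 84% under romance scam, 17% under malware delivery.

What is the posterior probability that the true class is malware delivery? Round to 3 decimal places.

0.963

By Bayes' rule with conditional independence, the unnormalized weight for each hypothesis is prior × ∏ likelihoods (using 1 − P(present | H) for each absent attribute):
  romance scam: 0.50 × 0.13 × (1 − 0.84) = 0.0104
  malware delivery: 0.50 × 0.65 × (1 − 0.17) = 0.26975
The unnormalized weights sum to 0.28015.
P(malware delivery | evidence) = 0.26975 / 0.28015 ≈ 0.963.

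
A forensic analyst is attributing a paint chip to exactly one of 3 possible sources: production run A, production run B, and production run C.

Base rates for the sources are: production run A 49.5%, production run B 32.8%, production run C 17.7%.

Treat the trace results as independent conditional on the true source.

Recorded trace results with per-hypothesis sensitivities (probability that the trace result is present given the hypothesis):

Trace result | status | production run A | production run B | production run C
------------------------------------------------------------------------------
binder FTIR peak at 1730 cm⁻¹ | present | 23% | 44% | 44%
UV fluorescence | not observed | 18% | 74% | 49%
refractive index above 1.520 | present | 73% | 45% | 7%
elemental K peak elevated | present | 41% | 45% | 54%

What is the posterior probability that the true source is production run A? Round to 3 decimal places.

0.754

For each hypothesis, the unnormalized posterior weight is prior × product of the trace result likelihoods (using 1 − P(present | H) for each absent trace result):
  production run A: 0.495 × 0.23 × (1 − 0.18) × 0.73 × 0.41 = 0.027942
  production run B: 0.328 × 0.44 × (1 − 0.74) × 0.45 × 0.45 = 0.0075984
  production run C: 0.177 × 0.44 × (1 − 0.49) × 0.07 × 0.54 = 0.0015014
Marginal likelihood of the evidence = 0.037042.
P(production run A | evidence) = 0.027942 / 0.037042 ≈ 0.754.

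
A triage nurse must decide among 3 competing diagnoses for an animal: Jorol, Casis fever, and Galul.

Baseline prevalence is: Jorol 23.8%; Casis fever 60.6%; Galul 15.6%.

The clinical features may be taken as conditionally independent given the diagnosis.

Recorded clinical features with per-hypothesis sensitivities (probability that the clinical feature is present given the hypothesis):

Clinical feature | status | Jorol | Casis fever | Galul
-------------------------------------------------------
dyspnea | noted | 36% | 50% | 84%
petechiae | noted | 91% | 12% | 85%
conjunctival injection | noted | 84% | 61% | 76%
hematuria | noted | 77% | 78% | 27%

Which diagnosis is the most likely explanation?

Jorol

Multiply each prior by the joint likelihood of the clinical feature pattern:
  Jorol: 0.238 × 0.36 × 0.91 × 0.84 × 0.77 = 0.05043
  Casis fever: 0.606 × 0.50 × 0.12 × 0.61 × 0.78 = 0.0173
  Galul: 0.156 × 0.84 × 0.85 × 0.76 × 0.27 = 0.022856
The unnormalized weights sum to 0.090586.
P(Jorol | evidence) ≈ 0.05043 / 0.090586 ≈ 0.557
P(Casis fever | evidence) ≈ 0.0173 / 0.090586 ≈ 0.191
P(Galul | evidence) ≈ 0.022856 / 0.090586 ≈ 0.252
The largest is 0.557, so Jorol is most probable.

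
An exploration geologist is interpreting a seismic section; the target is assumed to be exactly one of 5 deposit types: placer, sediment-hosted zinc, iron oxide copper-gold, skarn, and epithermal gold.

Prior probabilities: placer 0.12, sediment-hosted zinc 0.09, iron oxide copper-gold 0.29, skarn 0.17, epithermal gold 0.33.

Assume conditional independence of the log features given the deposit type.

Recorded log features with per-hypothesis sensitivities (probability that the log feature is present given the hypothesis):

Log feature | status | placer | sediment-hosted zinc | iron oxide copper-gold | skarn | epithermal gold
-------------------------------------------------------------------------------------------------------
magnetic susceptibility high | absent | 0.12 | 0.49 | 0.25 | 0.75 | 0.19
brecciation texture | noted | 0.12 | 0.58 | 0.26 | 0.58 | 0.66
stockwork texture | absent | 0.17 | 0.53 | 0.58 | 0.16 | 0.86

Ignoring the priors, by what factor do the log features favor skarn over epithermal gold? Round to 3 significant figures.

Take the product of per-log feature likelihoods under each hypothesis (using 1 − P(present | H) for each absent log feature), then divide.
  skarn: (1 − 0.75) × 0.58 × (1 − 0.16) = 0.1218
  epithermal gold: (1 − 0.19) × 0.66 × (1 − 0.86) = 0.074844
Bayes factor = 0.1218 / 0.074844 ≈ 1.63

1.63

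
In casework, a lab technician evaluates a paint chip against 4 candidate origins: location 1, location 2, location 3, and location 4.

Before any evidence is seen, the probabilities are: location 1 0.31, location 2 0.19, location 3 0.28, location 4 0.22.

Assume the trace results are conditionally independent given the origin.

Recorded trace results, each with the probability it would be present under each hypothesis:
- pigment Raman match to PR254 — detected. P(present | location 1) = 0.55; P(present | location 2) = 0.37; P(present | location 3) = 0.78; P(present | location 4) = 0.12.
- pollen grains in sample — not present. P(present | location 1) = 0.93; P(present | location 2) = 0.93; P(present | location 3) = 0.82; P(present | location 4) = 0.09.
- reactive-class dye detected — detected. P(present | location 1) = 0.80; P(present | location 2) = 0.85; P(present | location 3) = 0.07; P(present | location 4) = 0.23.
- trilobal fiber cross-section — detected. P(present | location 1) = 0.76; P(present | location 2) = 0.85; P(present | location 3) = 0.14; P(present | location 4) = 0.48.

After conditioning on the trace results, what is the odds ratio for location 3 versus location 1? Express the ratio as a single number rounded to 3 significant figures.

0.0531

Unnormalized posterior weight (prior times the trace result likelihoods) for each of the two hypotheses (using 1 − P(present | H) for each absent trace result):
  location 3: 0.28 × 0.78 × (1 − 0.82) × 0.07 × 0.14 = 0.00038526
  location 1: 0.31 × 0.55 × (1 − 0.93) × 0.80 × 0.76 = 0.0072565
Posterior odds = 0.00038526 / 0.0072565 ≈ 0.0531.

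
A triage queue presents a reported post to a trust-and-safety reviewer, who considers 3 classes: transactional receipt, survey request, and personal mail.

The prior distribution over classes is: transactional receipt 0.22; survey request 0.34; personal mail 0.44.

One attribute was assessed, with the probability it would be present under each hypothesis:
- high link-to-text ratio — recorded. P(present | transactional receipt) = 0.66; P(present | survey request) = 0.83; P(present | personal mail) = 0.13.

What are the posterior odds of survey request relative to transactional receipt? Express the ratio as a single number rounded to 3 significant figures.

The normalizing constant cancels in an odds ratio, so compute prior × likelihood for the two hypotheses only:
  survey request: 0.34 × 0.83 = 0.2822
  transactional receipt: 0.22 × 0.66 = 0.1452
Odds(survey request : transactional receipt) = 0.2822 / 0.1452 ≈ 1.94.

1.94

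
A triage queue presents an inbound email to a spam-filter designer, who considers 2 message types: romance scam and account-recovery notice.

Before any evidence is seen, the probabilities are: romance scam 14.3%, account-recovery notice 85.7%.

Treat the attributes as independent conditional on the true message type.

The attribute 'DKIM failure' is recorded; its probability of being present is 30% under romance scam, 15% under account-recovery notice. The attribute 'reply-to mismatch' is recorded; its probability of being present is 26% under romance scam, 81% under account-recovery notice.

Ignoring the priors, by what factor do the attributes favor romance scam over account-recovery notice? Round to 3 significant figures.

0.642

Take the product of per-attribute likelihoods under each hypothesis, then divide.
  romance scam: 0.30 × 0.26 = 0.078
  account-recovery notice: 0.15 × 0.81 = 0.1215
Bayes factor = 0.078 / 0.1215 ≈ 0.642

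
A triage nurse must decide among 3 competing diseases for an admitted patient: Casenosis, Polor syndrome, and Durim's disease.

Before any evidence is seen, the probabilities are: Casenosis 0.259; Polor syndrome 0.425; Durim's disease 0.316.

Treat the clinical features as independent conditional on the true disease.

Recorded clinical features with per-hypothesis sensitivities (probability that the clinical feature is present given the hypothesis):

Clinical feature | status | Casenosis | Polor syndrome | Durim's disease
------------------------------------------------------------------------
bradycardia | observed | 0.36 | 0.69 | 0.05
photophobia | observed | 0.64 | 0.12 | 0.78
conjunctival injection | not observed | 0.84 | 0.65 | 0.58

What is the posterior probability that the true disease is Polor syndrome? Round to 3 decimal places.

0.455

Multiply each prior by the joint likelihood of the clinical feature pattern (using 1 − P(present | H) for each absent clinical feature):
  Casenosis: 0.259 × 0.36 × 0.64 × (1 − 0.84) = 0.0095478
  Polor syndrome: 0.425 × 0.69 × 0.12 × (1 − 0.65) = 0.012316
  Durim's disease: 0.316 × 0.05 × 0.78 × (1 − 0.58) = 0.0051761
The unnormalized weights sum to 0.02704.
P(Polor syndrome | evidence) = 0.012316 / 0.02704 ≈ 0.455.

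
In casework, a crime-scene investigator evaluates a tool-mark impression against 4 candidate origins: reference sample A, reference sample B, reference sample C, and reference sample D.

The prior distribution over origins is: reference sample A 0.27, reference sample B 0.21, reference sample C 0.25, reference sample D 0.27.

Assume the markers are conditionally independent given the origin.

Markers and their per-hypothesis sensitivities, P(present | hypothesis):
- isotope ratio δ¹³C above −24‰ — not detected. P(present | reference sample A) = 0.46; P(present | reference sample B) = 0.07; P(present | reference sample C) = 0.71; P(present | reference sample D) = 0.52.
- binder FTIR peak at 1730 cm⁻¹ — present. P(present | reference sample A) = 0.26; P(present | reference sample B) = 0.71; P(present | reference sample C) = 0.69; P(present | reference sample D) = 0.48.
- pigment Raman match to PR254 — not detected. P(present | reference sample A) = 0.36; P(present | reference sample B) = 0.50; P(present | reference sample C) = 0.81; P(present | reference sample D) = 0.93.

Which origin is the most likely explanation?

reference sample B

For each hypothesis, the unnormalized posterior weight is prior × product of the marker likelihoods (using 1 − P(present | H) for each absent marker):
  reference sample A: 0.27 × (1 − 0.46) × 0.26 × (1 − 0.36) = 0.024261
  reference sample B: 0.21 × (1 − 0.07) × 0.71 × (1 − 0.50) = 0.069331
  reference sample C: 0.25 × (1 − 0.71) × 0.69 × (1 − 0.81) = 0.0095047
  reference sample D: 0.27 × (1 − 0.52) × 0.48 × (1 − 0.93) = 0.0043546
Marginal likelihood of the evidence = 0.10745.
P(reference sample A | evidence) ≈ 0.024261 / 0.10745 ≈ 0.226
P(reference sample B | evidence) ≈ 0.069331 / 0.10745 ≈ 0.645
P(reference sample C | evidence) ≈ 0.0095047 / 0.10745 ≈ 0.088
P(reference sample D | evidence) ≈ 0.0043546 / 0.10745 ≈ 0.041
The largest is 0.645, so reference sample B is most probable.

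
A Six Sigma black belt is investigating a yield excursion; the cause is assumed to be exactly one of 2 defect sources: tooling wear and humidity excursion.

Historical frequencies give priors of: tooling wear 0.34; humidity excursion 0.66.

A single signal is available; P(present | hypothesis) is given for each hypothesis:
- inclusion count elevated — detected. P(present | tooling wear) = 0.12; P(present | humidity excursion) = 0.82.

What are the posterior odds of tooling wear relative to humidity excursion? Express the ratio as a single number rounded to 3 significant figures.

0.0754

Posterior odds equal prior odds times the likelihood ratio; only the two competing hypotheses matter.
  tooling wear: 0.34 × 0.12 = 0.0408
  humidity excursion: 0.66 × 0.82 = 0.5412
Odds(tooling wear : humidity excursion) = 0.0408 / 0.5412 ≈ 0.0754.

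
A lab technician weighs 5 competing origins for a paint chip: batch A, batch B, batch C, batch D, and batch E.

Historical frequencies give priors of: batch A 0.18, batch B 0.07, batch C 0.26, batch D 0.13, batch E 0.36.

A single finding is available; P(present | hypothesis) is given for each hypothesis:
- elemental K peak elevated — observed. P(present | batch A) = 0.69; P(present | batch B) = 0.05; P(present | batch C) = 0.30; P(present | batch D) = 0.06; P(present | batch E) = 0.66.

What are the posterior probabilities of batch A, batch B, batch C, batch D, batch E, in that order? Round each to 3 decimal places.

For each hypothesis, the unnormalized posterior weight is prior × likelihood:
  batch A: 0.18 × 0.69 = 0.1242
  batch B: 0.07 × 0.05 = 0.0035
  batch C: 0.26 × 0.30 = 0.078
  batch D: 0.13 × 0.06 = 0.0078
  batch E: 0.36 × 0.66 = 0.2376
Marginal likelihood of the evidence = 0.4511.
P(batch A | evidence) = 0.1242 / 0.4511 ≈ 0.275
P(batch B | evidence) = 0.0035 / 0.4511 ≈ 0.008
P(batch C | evidence) = 0.078 / 0.4511 ≈ 0.173
P(batch D | evidence) = 0.0078 / 0.4511 ≈ 0.017
P(batch E | evidence) = 0.2376 / 0.4511 ≈ 0.527

0.275, 0.008, 0.173, 0.017, 0.527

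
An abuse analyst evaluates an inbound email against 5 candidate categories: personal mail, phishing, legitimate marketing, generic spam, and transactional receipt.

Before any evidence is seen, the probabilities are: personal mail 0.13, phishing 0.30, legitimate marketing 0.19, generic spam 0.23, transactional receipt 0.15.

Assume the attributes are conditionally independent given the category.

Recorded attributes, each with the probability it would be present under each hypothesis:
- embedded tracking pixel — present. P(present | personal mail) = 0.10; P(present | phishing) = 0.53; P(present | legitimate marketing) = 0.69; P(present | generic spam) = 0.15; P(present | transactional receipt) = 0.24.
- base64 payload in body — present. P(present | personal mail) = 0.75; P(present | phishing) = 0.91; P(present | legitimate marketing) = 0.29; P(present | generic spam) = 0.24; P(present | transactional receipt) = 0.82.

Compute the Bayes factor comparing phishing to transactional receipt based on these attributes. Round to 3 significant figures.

Take the product of per-attribute likelihoods under each hypothesis, then divide.
  phishing: 0.53 × 0.91 = 0.4823
  transactional receipt: 0.24 × 0.82 = 0.1968
Bayes factor = 0.4823 / 0.1968 ≈ 2.45

2.45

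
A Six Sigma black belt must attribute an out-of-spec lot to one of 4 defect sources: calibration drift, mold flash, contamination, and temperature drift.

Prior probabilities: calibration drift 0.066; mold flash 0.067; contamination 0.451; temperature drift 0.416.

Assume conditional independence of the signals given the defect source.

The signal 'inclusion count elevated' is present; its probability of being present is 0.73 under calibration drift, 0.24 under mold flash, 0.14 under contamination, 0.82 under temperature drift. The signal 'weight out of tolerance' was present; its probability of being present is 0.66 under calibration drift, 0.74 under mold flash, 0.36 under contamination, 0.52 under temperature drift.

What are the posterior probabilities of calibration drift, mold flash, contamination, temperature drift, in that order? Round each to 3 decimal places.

Multiply each prior by the joint likelihood of the signal pattern:
  calibration drift: 0.066 × 0.73 × 0.66 = 0.031799
  mold flash: 0.067 × 0.24 × 0.74 = 0.011899
  contamination: 0.451 × 0.14 × 0.36 = 0.02273
  temperature drift: 0.416 × 0.82 × 0.52 = 0.17738
Marginal likelihood of the evidence = 0.24381.
P(calibration drift | evidence) = 0.031799 / 0.24381 ≈ 0.130
P(mold flash | evidence) = 0.011899 / 0.24381 ≈ 0.049
P(contamination | evidence) = 0.02273 / 0.24381 ≈ 0.093
P(temperature drift | evidence) = 0.17738 / 0.24381 ≈ 0.728

0.130, 0.049, 0.093, 0.728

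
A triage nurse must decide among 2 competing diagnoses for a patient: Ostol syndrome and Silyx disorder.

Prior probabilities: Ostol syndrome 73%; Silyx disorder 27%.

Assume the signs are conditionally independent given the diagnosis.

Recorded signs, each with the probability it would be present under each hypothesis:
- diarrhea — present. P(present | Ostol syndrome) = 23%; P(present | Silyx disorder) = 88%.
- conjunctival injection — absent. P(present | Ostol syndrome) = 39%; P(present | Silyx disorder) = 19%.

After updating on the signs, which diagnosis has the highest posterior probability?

By Bayes' rule with conditional independence, the unnormalized weight for each hypothesis is prior × ∏ likelihoods (using 1 − P(present | H) for each absent sign):
  Ostol syndrome: 0.73 × 0.23 × (1 − 0.39) = 0.10242
  Silyx disorder: 0.27 × 0.88 × (1 − 0.19) = 0.19246
Marginal likelihood of the evidence = 0.29487.
P(Ostol syndrome | evidence) ≈ 0.10242 / 0.29487 ≈ 0.347
P(Silyx disorder | evidence) ≈ 0.19246 / 0.29487 ≈ 0.653
The largest is 0.653, so Silyx disorder is most probable.

Silyx disorder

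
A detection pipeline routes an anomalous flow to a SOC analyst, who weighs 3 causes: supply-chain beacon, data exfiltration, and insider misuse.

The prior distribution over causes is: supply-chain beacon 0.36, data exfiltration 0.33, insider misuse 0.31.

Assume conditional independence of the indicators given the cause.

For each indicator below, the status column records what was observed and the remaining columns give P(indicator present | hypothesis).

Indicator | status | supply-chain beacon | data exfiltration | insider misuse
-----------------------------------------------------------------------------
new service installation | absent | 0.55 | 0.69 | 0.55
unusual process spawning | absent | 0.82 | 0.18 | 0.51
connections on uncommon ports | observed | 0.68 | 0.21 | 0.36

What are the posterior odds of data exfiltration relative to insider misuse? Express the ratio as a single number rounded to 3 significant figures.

Unnormalized posterior weight (prior times the indicator likelihoods) for each of the two hypotheses (using 1 − P(present | H) for each absent indicator):
  data exfiltration: 0.33 × (1 − 0.69) × (1 − 0.18) × 0.21 = 0.017616
  insider misuse: 0.31 × (1 − 0.55) × (1 − 0.51) × 0.36 = 0.024608
Odds(data exfiltration : insider misuse) = 0.017616 / 0.024608 ≈ 0.716.

0.716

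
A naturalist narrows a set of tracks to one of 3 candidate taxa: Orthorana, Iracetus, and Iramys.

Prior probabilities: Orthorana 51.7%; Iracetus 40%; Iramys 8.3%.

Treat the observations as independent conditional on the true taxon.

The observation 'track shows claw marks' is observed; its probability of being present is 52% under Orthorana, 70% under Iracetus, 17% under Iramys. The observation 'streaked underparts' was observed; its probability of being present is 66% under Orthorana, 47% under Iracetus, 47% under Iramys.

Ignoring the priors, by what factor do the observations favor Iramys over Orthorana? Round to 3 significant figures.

0.233

Joint likelihood of the evidence pattern under each hypothesis:
  Iramys: 0.17 × 0.47 = 0.0799
  Orthorana: 0.52 × 0.66 = 0.3432
Bayes factor = 0.0799 / 0.3432 ≈ 0.233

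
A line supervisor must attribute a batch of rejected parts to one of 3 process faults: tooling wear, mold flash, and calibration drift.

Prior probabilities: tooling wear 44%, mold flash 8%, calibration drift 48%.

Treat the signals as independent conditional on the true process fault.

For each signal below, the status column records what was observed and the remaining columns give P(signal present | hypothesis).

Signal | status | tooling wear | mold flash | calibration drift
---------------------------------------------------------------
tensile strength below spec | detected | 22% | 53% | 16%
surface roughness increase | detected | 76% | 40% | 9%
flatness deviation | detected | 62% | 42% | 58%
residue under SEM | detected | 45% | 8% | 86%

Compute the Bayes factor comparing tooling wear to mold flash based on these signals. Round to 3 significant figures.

Joint likelihood of the signal pattern under each hypothesis:
  tooling wear: 0.22 × 0.76 × 0.62 × 0.45 = 0.046649
  mold flash: 0.53 × 0.40 × 0.42 × 0.08 = 0.0071232
Bayes factor = 0.046649 / 0.0071232 ≈ 6.55

6.55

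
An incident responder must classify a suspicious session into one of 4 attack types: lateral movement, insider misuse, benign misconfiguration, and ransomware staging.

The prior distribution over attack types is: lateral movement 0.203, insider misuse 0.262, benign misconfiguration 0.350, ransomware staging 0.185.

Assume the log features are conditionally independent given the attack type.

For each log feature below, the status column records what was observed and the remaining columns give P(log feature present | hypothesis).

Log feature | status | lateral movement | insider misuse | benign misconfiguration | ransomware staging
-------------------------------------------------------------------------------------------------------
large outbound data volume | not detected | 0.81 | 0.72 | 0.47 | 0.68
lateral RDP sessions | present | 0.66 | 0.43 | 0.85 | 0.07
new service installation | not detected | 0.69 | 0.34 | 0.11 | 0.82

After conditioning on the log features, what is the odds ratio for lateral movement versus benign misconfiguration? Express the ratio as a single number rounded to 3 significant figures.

0.0562

Posterior odds equal prior odds times the likelihood ratio; only the two competing hypotheses matter (using 1 − P(present | H) for each absent log feature).
  lateral movement: 0.203 × (1 − 0.81) × 0.66 × (1 − 0.69) = 0.0078914
  benign misconfiguration: 0.350 × (1 − 0.47) × 0.85 × (1 − 0.11) = 0.14033
Posterior odds = 0.0078914 / 0.14033 ≈ 0.0562.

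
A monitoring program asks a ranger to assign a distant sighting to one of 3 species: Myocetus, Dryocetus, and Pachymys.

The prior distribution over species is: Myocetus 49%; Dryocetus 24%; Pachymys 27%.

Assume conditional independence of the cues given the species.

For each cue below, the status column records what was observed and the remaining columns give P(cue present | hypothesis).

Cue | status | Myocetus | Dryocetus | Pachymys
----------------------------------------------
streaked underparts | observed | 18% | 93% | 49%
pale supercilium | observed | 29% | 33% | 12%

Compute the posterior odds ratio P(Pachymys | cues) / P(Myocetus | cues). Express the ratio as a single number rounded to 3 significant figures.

0.621

Posterior odds equal prior odds times the likelihood ratio; only the two competing hypotheses matter.
  Pachymys: 0.27 × 0.49 × 0.12 = 0.015876
  Myocetus: 0.49 × 0.18 × 0.29 = 0.025578
Odds(Pachymys : Myocetus) = 0.015876 / 0.025578 ≈ 0.621.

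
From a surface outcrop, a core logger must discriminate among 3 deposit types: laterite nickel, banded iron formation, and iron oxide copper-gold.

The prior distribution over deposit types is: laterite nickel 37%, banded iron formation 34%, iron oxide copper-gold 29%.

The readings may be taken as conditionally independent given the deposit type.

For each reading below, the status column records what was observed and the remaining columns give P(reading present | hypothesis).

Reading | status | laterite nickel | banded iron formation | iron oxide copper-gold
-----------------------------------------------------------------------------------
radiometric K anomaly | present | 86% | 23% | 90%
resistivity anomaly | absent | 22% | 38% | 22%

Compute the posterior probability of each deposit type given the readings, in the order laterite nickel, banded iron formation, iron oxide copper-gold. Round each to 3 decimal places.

For each hypothesis, the unnormalized posterior weight is prior × product of the reading likelihoods (using 1 − P(present | H) for each absent reading):
  laterite nickel: 0.37 × 0.86 × (1 − 0.22) = 0.2482
  banded iron formation: 0.34 × 0.23 × (1 − 0.38) = 0.048484
  iron oxide copper-gold: 0.29 × 0.90 × (1 − 0.22) = 0.20358
Normalizing constant Z = 0.2482 + 0.048484 + 0.20358 = 0.50026.
P(laterite nickel | evidence) = 0.2482 / 0.50026 ≈ 0.496
P(banded iron formation | evidence) = 0.048484 / 0.50026 ≈ 0.097
P(iron oxide copper-gold | evidence) = 0.20358 / 0.50026 ≈ 0.407

0.496, 0.097, 0.407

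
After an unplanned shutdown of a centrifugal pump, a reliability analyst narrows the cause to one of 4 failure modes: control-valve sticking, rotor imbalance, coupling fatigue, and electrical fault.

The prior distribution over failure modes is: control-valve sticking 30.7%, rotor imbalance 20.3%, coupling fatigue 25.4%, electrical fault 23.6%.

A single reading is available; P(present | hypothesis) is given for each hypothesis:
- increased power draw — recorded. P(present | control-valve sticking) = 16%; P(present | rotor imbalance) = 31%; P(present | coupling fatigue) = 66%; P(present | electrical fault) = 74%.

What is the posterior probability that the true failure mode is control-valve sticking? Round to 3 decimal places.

0.108

By Bayes' rule, the unnormalized weight for each hypothesis is prior × likelihood:
  control-valve sticking: 0.307 × 0.16 = 0.04912
  rotor imbalance: 0.203 × 0.31 = 0.06293
  coupling fatigue: 0.254 × 0.66 = 0.16764
  electrical fault: 0.236 × 0.74 = 0.17464
Marginal likelihood of the evidence = 0.45433.
P(control-valve sticking | evidence) = 0.04912 / 0.45433 ≈ 0.108.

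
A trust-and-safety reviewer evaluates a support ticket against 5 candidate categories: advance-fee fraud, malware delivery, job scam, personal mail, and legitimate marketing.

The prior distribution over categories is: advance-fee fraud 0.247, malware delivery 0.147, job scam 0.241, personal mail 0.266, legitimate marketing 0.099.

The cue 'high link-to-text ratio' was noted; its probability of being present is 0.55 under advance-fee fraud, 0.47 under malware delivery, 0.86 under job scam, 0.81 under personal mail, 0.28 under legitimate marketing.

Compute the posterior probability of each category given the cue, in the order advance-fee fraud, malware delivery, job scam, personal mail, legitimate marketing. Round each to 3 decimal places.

Multiply each prior by the likelihood of the cue:
  advance-fee fraud: 0.247 × 0.55 = 0.13585
  malware delivery: 0.147 × 0.47 = 0.06909
  job scam: 0.241 × 0.86 = 0.20726
  personal mail: 0.266 × 0.81 = 0.21546
  legitimate marketing: 0.099 × 0.28 = 0.02772
Marginal likelihood of the evidence = 0.65538.
P(advance-fee fraud | evidence) = 0.13585 / 0.65538 ≈ 0.207
P(malware delivery | evidence) = 0.06909 / 0.65538 ≈ 0.105
P(job scam | evidence) = 0.20726 / 0.65538 ≈ 0.316
P(personal mail | evidence) = 0.21546 / 0.65538 ≈ 0.329
P(legitimate marketing | evidence) = 0.02772 / 0.65538 ≈ 0.042

0.207, 0.105, 0.316, 0.329, 0.042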